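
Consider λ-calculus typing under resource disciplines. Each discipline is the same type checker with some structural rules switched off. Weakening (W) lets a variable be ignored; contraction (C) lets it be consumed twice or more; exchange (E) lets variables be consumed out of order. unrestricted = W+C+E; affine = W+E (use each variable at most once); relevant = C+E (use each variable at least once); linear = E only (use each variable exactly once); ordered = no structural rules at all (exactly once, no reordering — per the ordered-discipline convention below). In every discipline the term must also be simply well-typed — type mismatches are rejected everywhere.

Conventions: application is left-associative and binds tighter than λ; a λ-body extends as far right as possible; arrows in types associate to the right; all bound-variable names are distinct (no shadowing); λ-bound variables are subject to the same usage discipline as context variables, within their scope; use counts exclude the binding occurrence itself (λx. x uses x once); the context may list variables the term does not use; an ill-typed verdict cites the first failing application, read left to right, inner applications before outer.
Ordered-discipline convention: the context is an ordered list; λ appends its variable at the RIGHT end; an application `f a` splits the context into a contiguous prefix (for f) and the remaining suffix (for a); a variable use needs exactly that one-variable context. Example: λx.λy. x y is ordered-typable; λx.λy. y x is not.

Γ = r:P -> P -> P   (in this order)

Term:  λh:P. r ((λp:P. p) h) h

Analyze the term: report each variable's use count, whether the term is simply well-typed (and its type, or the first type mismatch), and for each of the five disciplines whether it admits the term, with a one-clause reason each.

variable uses: r ×1, h (λ-bound) ×2, p (λ-bound) ×1
order of uses: r, p, h, h
typing: the term checks, with type P -> P
ordered: ✗ — h ×2 used more than once (contraction)
linear: ✗ — h ×2 used more than once (contraction)
affine: ✗ — h ×2 used more than once (contraction)
relevant: ✓ — r, h, p: all used, weakening unneeded
unrestricted: ✓ — typability at P -> P is all that's needed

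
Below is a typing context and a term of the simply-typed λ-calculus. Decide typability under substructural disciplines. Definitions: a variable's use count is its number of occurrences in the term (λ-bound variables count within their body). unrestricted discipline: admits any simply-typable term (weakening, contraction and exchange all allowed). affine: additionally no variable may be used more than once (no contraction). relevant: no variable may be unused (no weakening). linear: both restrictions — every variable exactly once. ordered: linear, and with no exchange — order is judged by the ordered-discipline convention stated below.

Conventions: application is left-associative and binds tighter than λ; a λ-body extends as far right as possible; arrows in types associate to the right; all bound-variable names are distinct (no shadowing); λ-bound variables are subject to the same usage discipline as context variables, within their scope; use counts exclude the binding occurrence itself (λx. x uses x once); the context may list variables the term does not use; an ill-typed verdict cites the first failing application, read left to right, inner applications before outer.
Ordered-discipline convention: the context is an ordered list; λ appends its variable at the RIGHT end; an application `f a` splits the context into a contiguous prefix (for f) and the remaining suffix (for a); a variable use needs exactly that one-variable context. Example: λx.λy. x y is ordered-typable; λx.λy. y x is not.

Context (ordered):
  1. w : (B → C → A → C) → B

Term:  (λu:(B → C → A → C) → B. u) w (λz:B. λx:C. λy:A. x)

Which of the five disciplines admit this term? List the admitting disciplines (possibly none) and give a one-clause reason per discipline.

admitted in: affine, unrestricted
use counts: w: 1×, u [bound]: 1×, z [bound]: 0×, x [bound]: 1×, y [bound]: 0×
use order (left to right): u, w, x
typing: well-typed — term : B
ordered: ✗, z, y left unused
linear: ✗, z, y left unused
affine: ✓, at most one use each (w, u, z, x, y)
relevant: ✗, z, y left unused
unrestricted: ✓, well-typed at B; no restrictions here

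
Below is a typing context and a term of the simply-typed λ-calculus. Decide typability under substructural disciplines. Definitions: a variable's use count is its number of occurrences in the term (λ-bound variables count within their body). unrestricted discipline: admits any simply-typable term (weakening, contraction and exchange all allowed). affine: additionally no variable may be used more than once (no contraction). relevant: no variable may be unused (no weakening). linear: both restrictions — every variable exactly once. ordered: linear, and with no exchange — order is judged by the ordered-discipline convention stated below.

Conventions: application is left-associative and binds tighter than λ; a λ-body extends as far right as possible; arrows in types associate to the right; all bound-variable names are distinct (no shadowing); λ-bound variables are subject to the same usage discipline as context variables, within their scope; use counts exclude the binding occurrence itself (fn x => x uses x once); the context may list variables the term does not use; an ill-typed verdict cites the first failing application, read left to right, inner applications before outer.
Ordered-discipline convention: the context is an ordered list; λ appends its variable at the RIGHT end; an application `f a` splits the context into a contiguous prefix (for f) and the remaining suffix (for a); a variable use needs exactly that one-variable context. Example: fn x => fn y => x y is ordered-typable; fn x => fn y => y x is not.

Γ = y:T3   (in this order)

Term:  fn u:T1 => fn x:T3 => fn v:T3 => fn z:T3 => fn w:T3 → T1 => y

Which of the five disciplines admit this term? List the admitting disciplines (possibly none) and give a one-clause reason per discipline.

admitted in: affine, unrestricted
variable uses: y=1; u (λ-bound)=0; x (λ-bound)=0; v (λ-bound)=0; z (λ-bound)=0; w (λ-bound)=0
order of uses: y
typing: well-typed — term : T1 → T3 → T3 → T3 → (T3 → T1) → T3
ordered: ✗ — unused: u, x, v, z, w — weakening required
linear: ✗ — unused: u, x, v, z, w — weakening required
affine: ✓ — at most one use each (y, u, x, v, z, w)
relevant: ✗ — unused: u, x, v, z, w — weakening required
unrestricted: ✓ — simply typable at T1 → T3 → T3 → T3 → (T3 → T1) → T3; W, C, E all held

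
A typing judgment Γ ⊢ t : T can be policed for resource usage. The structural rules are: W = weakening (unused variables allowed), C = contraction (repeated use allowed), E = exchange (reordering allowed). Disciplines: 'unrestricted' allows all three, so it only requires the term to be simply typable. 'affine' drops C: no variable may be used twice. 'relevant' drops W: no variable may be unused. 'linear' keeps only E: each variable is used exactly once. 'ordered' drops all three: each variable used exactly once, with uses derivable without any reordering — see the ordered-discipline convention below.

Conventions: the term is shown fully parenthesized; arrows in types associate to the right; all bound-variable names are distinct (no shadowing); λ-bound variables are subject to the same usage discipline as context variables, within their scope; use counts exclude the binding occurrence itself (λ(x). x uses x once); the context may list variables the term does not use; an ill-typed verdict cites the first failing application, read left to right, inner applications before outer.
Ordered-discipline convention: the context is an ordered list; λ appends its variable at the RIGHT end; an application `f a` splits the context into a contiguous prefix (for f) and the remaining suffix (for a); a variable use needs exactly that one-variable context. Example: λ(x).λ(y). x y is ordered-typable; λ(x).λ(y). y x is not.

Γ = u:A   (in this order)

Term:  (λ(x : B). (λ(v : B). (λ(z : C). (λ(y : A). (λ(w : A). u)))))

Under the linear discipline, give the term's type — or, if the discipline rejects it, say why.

not well-typed under linear — x, v, z, y, w never used (weakening)
usage: u=1, x (bound)=0, v (bound)=0, z (bound)=0, y (bound)=0, w (bound)=0
left-to-right use order: u
typing: well-typed at B → B → C → A → A → A
per-discipline verdicts: ordered ✗ | linear ✗ | affine ✓ | relevant ✗ | unrestricted ✓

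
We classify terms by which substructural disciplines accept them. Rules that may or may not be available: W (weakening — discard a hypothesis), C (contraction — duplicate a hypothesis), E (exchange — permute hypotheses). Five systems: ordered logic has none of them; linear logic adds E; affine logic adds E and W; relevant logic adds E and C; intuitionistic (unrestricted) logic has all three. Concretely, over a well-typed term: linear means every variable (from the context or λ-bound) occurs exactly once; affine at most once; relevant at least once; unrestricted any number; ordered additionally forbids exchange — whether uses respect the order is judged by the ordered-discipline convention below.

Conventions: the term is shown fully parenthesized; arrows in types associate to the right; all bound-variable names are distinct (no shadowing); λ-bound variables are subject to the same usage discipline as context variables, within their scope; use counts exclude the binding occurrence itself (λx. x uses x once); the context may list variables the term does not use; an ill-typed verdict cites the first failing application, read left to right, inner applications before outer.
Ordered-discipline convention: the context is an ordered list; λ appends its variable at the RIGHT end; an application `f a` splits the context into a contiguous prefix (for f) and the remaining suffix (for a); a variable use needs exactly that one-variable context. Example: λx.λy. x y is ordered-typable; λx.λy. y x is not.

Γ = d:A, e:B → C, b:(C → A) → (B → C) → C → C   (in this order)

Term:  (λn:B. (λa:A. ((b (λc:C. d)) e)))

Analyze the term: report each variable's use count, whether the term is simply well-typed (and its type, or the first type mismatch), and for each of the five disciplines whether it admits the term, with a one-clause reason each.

counts: d: 1×; e: 1×; b: 1×; n (λ-bound): 0×; a (λ-bound): 0×; c (λ-bound): 0×
left-to-right use order: b, d, e
typing: well-typed at B → A → C → C
ordered: ✗, n, a, c left unused
linear: ✗, n, a, c left unused
affine: ✓, d, e, b, n, a, c: no repeats, contraction unneeded
relevant: ✗, n, a, c left unused
unrestricted: ✓, type-checks (B → A → C → C) and nothing is barred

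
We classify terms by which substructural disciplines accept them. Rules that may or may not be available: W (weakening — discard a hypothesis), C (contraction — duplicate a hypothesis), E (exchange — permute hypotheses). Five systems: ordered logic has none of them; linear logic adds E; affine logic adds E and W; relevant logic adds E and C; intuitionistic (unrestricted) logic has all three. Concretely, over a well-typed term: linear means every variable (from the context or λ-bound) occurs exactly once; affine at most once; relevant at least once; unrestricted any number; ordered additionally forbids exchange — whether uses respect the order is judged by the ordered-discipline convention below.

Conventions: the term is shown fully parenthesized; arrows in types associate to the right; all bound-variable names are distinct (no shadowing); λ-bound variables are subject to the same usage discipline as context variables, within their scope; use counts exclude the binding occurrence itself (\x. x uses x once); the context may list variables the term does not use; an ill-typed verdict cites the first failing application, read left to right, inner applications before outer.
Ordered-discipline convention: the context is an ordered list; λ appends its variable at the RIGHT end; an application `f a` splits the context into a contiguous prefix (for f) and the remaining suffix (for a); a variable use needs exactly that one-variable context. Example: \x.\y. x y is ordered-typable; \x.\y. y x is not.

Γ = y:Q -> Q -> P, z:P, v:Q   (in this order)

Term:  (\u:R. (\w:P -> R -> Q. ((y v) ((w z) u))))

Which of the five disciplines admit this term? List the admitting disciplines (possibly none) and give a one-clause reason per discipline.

admitting disciplines: linear, affine, relevant, unrestricted
usage: y ×1, z ×1, v ×1, u (bound) ×1, w (bound) ×1
order of uses: y, v, w, z, u
typing: well-typed at R -> (P -> R -> Q) -> P
ordered ✗ (needs exchange: uses follow y, v, w, z, u)
linear ✓ (y, z, v, u, w: one use apiece)
affine ✓ (none of y, z, v, u, w used more than once)
relevant ✓ (every one of y, z, v, u, w appears)
unrestricted ✓ (type-checks (R -> (P -> R -> Q) -> P) and nothing is barred)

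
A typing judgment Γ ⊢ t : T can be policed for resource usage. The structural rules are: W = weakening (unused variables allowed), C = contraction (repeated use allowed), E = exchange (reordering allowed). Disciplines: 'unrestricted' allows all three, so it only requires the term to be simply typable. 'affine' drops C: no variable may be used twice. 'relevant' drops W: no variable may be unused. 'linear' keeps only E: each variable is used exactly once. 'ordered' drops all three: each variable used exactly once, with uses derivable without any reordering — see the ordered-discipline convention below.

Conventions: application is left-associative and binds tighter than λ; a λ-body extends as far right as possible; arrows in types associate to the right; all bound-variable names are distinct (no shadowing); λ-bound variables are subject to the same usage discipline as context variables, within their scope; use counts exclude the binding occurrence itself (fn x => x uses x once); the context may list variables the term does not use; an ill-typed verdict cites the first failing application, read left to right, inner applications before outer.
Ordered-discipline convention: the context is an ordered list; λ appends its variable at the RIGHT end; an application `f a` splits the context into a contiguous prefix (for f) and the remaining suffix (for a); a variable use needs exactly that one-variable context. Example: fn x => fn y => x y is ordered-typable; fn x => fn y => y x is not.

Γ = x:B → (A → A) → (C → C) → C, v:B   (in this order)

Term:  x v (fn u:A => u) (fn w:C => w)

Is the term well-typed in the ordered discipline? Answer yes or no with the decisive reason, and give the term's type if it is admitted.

yes — x, v, u, w once each; derivable with no W/C/E; term : C
use counts: x: 1×, v: 1×, u [bound]: 1×, w [bound]: 1×
left-to-right use order: x, v, u, w
typing: well-typed — term : C
per-discipline verdicts: ordered ✓, linear ✓, affine ✓, relevant ✓, unrestricted ✓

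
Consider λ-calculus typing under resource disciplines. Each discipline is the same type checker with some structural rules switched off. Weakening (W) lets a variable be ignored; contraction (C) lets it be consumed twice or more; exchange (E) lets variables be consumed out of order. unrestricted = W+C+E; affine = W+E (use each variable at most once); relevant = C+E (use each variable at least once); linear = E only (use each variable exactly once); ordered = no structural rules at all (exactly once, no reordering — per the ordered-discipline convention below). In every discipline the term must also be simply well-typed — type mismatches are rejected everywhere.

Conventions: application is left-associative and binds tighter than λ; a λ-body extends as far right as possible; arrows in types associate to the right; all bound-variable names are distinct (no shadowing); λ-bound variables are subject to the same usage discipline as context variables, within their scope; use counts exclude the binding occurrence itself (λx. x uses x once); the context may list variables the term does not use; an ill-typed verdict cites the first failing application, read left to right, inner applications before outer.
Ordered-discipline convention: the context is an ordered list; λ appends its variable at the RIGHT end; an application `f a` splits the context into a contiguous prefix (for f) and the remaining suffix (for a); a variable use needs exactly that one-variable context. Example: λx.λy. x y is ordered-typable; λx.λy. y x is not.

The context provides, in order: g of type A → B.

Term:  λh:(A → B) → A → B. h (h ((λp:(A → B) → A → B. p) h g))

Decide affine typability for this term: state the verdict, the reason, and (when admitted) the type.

no — uses contraction: h ×3
usage: g=1; h (bound)=3; p (bound)=1
uses in reading order: h, h, p, h, g
typing: the term checks, with type ((A → B) → A → B) → A → B
all disciplines: ordered ✗ · linear ✗ · affine ✗ · relevant ✓ · unrestricted ✓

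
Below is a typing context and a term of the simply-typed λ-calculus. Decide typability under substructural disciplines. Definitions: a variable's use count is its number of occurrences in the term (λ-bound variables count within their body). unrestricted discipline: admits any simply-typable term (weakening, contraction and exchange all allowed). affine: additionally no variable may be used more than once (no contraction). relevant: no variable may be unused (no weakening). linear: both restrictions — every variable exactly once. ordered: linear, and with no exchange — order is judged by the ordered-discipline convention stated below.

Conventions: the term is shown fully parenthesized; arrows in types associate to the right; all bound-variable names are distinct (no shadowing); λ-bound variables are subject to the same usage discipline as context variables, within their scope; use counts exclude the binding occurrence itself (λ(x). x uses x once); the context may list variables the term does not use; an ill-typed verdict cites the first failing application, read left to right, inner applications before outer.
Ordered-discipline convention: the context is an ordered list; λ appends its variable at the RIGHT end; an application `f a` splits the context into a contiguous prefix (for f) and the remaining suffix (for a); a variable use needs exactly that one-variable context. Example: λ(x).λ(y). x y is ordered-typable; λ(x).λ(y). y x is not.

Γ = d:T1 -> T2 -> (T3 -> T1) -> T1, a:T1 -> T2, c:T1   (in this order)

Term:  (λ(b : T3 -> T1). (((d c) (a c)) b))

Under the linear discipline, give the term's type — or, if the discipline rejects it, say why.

not well-typed under linear — repeated use of c ×2
usage: d ×1, a ×1, c ×2, b (λ-bound) ×1
use order (left to right): d, c, a, c, b
typing: well-typed — term : (T3 -> T1) -> T1
all disciplines: ordered ✗ · linear ✗ · affine ✗ · relevant ✓ · unrestricted ✓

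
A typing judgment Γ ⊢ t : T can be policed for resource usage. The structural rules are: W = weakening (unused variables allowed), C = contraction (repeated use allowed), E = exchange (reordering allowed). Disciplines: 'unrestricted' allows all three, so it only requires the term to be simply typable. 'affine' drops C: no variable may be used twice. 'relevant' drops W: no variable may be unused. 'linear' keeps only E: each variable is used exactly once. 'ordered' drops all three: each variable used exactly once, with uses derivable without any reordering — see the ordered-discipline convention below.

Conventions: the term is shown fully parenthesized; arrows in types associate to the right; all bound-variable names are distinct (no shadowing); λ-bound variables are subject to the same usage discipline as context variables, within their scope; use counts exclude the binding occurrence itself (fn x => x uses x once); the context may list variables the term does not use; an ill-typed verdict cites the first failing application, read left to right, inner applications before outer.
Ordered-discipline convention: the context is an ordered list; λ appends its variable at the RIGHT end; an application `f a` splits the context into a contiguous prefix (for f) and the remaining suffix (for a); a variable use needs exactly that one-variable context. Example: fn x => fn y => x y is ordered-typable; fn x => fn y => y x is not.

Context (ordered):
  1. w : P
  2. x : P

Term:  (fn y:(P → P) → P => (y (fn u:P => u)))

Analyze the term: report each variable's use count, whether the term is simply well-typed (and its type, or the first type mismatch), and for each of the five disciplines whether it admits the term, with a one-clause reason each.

usage: w: 0×, x: 0×, y (bound): 1×, u (bound): 1×
use order (left to right): y, u
typing: well-typed — term : ((P → P) → P) → P
ordered: ✗ — unused: w, x — weakening required
linear: ✗ — unused: w, x — weakening required
affine: ✓ — at most one use each (w, x, y, u)
relevant: ✗ — unused: w, x — weakening required
unrestricted: ✓ — simply typable at ((P → P) → P) → P; W, C, E all held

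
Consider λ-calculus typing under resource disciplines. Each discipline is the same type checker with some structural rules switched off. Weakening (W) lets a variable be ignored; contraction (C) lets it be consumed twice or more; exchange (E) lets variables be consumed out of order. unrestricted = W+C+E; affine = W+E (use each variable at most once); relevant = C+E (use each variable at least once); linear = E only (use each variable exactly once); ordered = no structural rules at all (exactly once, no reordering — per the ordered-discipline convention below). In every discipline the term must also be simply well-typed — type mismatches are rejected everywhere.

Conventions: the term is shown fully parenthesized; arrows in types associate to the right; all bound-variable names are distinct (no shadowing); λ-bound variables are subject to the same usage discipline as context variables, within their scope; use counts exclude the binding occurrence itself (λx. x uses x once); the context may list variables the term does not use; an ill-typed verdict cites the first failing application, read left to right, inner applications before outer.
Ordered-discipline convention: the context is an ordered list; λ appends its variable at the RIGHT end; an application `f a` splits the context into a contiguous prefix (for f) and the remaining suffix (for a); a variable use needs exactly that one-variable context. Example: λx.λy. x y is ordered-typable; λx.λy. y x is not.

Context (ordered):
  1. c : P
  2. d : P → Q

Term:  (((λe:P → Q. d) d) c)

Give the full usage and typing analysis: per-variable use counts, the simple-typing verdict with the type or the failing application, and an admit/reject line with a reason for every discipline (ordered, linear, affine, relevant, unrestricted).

counts: c: 1, d: 2, e [bound]: 0
uses in reading order: d, d, c
typing: the term checks, with type Q
ordered: ✗, uses contraction: d ×2; e never used (weakening)
linear: ✗, uses contraction: d ×2; e never used (weakening)
affine: ✗, uses contraction: d ×2
relevant: ✗, e never used (weakening)
unrestricted: ✓, type-checks (Q) and nothing is barred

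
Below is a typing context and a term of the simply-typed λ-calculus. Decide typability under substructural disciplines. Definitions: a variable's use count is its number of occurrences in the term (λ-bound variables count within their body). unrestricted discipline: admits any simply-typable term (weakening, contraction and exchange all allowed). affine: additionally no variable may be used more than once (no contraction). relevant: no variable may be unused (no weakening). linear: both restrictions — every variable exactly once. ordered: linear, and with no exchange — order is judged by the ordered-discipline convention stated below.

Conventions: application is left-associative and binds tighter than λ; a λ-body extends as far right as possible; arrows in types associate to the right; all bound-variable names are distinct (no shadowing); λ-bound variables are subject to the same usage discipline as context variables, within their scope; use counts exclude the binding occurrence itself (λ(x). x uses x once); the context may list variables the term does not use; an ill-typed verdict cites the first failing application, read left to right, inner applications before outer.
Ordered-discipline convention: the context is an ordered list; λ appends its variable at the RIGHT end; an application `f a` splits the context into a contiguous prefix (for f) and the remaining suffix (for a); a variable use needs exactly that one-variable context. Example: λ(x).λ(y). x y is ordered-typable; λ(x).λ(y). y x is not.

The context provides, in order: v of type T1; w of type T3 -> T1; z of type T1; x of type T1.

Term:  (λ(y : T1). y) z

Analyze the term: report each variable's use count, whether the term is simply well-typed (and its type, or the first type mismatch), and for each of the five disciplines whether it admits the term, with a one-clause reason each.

counts: v=0; w=0; z=1; x=0; y (bound)=1
uses in reading order: y, z
typing: ✓ — T1
ordered: ✗ — needs weakening: v, w, x unused
linear: ✗ — needs weakening: v, w, x unused
affine: ✓ — no duplicate uses among v, w, z, x, y
relevant: ✗ — needs weakening: v, w, x unused
unrestricted: ✓ — type-checks (T1) and nothing is barred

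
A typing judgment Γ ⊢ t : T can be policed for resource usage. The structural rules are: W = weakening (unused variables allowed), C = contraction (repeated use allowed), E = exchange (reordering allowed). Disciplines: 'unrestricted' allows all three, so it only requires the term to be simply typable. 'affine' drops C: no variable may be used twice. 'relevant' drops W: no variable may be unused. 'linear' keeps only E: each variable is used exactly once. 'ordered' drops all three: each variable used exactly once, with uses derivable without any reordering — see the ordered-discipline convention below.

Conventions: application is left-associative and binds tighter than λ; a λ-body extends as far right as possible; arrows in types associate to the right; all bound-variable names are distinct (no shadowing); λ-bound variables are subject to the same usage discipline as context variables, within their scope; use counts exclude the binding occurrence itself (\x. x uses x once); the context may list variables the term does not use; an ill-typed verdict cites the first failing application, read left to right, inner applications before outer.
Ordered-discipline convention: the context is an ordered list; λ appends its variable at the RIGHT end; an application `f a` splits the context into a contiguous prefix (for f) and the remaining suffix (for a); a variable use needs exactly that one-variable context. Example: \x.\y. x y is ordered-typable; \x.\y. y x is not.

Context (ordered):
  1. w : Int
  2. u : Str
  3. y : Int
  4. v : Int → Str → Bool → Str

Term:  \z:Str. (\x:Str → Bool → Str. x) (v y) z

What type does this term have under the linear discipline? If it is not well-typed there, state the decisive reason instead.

not well-typed under linear — w, u left unused
variable uses: w ×0, u ×0, y ×1, v ×1, z (bound) ×1, x (bound) ×1
left-to-right use order: x, v, y, z
typing: well-typed at Str → Bool → Str
per-discipline verdicts: ordered ✗; linear ✗; affine ✓; relevant ✗; unrestricted ✓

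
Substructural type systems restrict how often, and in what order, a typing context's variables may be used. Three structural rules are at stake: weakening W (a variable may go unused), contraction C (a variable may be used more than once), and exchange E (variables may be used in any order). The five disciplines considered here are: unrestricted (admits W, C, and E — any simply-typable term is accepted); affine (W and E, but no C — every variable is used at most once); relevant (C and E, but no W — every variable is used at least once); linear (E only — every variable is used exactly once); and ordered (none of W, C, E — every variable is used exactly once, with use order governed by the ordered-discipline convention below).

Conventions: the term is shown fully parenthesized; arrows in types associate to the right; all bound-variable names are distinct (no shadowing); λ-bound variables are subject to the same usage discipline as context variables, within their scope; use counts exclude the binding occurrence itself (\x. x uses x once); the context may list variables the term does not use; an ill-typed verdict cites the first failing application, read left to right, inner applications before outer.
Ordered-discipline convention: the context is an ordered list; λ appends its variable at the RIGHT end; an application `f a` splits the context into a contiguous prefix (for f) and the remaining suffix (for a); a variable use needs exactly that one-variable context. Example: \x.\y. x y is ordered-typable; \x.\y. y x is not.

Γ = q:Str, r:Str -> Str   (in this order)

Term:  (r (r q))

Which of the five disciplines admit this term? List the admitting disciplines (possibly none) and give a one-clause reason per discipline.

accepted by: relevant, unrestricted
variable uses: q=1; r=2
use order (left to right): r, r, q
typing: well-typed — term : Str
ordered ✗ (repeated use of r ×2)
linear ✗ (repeated use of r ×2)
affine ✗ (repeated use of r ×2)
relevant ✓ (q, r: all used, weakening unneeded)
unrestricted ✓ (type-checks (Str) and nothing is barred)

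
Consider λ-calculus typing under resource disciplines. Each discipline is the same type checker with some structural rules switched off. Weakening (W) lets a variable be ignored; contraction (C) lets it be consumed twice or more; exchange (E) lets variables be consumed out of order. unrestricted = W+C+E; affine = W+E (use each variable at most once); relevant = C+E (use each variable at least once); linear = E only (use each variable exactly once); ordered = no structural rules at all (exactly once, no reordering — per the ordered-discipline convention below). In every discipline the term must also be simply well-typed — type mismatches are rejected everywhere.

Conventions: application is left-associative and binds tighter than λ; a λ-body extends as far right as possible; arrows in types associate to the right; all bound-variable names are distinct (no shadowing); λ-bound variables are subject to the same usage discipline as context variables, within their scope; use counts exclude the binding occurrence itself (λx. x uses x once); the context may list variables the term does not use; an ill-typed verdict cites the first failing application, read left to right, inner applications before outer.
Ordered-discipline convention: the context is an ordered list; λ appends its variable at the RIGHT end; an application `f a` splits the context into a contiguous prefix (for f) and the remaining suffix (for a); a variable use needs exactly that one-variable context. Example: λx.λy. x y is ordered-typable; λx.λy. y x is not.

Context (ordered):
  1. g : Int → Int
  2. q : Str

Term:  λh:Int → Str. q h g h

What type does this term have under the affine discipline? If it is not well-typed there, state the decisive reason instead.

not well-typed under affine — the type mismatch rejects it
usage: g ×1, q ×1, h [bound] ×2
uses in reading order: q, h, g, h
typing: ill-typed: can't apply a value of type Str
all disciplines: ordered ✗; linear ✗; affine ✗; relevant ✗; unrestricted ✗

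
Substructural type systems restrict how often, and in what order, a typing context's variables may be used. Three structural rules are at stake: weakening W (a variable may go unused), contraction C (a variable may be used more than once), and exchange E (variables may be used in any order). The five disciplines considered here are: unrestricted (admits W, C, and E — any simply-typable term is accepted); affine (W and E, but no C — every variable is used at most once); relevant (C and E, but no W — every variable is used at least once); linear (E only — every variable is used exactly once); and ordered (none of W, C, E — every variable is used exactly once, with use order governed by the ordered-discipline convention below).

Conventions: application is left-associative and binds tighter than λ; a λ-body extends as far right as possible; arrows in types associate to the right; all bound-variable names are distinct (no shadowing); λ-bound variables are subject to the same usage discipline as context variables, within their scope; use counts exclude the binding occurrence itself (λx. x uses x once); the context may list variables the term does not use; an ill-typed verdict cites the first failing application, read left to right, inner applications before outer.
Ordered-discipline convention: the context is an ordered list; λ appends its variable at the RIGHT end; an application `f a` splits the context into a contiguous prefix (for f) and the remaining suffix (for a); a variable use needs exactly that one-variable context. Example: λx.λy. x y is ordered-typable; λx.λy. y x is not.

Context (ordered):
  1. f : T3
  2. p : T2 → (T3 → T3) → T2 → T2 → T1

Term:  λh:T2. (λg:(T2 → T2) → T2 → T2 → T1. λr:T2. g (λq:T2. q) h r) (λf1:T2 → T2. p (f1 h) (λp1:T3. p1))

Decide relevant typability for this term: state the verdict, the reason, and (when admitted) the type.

no — unused: f — weakening required
variable uses: f ×0; p ×1; h (bound) ×2; g (bound) ×1; r (bound) ×1; q (bound) ×1; f1 (bound) ×1; p1 (bound) ×1
use order (left to right): g, q, h, r, p, f1, h, p1
typing: ✓ — T2 → T2 → T1
per-discipline verdicts: ordered ✗ · linear ✗ · affine ✗ · relevant ✗ · unrestricted ✓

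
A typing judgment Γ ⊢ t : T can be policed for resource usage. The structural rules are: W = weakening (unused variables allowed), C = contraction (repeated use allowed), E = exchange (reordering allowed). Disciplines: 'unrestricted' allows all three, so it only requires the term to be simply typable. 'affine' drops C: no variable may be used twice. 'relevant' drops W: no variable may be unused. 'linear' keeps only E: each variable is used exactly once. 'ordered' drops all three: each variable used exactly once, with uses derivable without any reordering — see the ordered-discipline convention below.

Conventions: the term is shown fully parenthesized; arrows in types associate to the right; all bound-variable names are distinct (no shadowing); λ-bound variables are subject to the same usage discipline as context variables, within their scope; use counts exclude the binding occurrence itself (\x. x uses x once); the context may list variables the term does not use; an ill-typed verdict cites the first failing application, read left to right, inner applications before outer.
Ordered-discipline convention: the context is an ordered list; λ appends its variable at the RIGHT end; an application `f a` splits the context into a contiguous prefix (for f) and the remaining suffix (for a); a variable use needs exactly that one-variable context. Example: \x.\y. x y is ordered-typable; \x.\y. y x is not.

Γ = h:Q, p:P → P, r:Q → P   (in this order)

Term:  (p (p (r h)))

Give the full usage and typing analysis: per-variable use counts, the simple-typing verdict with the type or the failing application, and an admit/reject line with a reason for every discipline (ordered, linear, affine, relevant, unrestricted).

counts: h: 1; p: 2; r: 1
order of uses: p, p, r, h
typing: well-typed at P
ordered: ✗ — p ×2 used more than once (contraction)
linear: ✗ — p ×2 used more than once (contraction)
affine: ✗ — p ×2 used more than once (contraction)
relevant: ✓ — h, p, r: all used, weakening unneeded
unrestricted: ✓ — well-typed at P; no restrictions here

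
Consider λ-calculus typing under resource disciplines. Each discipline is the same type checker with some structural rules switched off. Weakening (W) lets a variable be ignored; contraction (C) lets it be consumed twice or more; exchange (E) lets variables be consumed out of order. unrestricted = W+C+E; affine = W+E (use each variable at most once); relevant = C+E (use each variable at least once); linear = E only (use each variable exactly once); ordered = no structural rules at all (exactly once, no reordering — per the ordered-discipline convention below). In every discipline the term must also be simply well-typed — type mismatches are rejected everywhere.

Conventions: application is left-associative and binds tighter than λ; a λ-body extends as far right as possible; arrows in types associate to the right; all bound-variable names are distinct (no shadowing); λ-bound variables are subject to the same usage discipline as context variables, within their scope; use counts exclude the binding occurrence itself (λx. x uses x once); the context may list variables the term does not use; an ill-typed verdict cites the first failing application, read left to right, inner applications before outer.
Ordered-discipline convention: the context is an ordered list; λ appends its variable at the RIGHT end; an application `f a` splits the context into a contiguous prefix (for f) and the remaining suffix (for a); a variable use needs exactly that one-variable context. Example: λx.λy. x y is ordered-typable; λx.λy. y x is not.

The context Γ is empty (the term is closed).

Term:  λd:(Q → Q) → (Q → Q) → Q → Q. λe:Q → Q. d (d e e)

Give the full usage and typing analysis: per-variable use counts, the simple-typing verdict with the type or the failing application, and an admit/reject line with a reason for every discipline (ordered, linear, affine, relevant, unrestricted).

counts: d [bound] ×2, e [bound] ×2
uses in reading order: d, d, e, e
typing: ✓ — ((Q → Q) → (Q → Q) → Q → Q) → (Q → Q) → (Q → Q) → Q → Q
ordered ✗ (d ×2, e ×2 used more than once (contraction))
linear ✗ (d ×2, e ×2 used more than once (contraction))
affine ✗ (d ×2, e ×2 used more than once (contraction))
relevant ✓ (every one of d, e appears)
unrestricted ✓ (simply typable at ((Q → Q) → (Q → Q) → Q → Q) → (Q → Q) → (Q → Q) → Q → Q; W, C, E all held)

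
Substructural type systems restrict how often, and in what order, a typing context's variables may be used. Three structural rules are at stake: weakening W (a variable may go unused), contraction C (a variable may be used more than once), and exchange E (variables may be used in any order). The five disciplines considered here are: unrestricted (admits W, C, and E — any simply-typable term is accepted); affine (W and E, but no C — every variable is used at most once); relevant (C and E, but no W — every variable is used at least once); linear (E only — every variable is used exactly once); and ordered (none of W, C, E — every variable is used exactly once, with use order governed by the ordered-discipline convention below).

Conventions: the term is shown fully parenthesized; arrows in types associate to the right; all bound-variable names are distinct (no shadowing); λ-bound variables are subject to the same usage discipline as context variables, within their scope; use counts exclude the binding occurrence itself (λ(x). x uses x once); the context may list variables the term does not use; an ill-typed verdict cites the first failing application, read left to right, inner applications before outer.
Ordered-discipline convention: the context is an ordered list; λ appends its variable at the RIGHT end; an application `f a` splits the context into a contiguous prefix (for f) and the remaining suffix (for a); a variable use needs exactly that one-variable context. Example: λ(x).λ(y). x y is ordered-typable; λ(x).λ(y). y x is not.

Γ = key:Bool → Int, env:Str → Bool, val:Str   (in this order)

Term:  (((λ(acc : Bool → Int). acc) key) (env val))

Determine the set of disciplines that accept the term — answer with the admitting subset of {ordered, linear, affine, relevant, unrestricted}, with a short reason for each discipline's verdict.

admitted in: ordered, linear, affine, relevant, unrestricted
counts: key ×1, env ×1, val ×1, acc [bound] ×1
order of uses: acc, key, env, val
typing: well-typed at Int
ordered: ✓ — single-use (key, env, val, acc), ordered derivation ok
linear: ✓ — key, env, val, acc: one use apiece
affine: ✓ — no duplicate uses among key, env, val, acc
relevant: ✓ — every one of key, env, val, acc appears
unrestricted: ✓ — well-typed at Int; no restrictions here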